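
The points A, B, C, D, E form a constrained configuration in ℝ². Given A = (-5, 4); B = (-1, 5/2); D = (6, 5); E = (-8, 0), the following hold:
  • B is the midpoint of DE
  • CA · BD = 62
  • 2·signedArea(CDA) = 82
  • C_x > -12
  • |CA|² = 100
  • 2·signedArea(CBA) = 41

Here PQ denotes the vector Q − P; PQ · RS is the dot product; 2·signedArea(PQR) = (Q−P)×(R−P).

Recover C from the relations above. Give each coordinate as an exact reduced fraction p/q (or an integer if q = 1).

C = (-11, -4)

1. C_x = -11  [2·signedArea(CBA) = 41 ∩ 2·signedArea(CDA) = 82]
2. C_y = -4  [2·signedArea(CBA) = 41 ∩ 2·signedArea(CDA) = 82]
   → C = (-11, -4)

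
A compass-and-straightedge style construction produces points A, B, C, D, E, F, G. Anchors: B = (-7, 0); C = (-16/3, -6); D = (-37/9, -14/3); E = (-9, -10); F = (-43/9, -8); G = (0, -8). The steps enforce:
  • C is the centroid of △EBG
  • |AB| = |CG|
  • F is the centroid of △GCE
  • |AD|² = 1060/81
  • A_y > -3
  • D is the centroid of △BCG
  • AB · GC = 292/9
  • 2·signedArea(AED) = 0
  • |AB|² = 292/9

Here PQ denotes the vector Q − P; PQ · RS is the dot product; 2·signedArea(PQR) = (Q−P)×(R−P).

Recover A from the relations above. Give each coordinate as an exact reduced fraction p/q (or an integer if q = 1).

1. A_x = -5/3  [2·signedArea(AED) = 0 ∩ AB · GC = 292/9]
2. A_y = -2  [2·signedArea(AED) = 0 ∩ AB · GC = 292/9]
   → A = (-5/3, -2)

A = (-5/3, -2)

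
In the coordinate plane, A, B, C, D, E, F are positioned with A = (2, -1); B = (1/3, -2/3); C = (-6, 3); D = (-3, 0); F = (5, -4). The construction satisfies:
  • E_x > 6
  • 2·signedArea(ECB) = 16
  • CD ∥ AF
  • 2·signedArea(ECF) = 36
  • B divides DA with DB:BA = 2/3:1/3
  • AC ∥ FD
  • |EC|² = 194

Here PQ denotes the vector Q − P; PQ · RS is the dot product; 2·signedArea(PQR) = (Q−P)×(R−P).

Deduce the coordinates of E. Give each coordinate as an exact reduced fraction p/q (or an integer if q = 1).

1. E_x = 7  [2·signedArea(ECB) = 16 ∩ 2·signedArea(ECF) = 36]
2. E_y = -2  [2·signedArea(ECB) = 16 ∩ 2·signedArea(ECF) = 36]
   → E = (7, -2)

E = (7, -2)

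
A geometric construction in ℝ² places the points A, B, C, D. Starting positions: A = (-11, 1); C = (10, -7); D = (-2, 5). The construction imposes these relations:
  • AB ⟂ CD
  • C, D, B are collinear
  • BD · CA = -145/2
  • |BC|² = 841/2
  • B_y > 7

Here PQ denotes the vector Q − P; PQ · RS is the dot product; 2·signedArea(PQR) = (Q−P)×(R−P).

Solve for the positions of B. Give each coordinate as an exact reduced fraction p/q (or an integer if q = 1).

B = (-9/2, 15/2)

1. B_x = -9/2  [C, D, B are collinear ∩ AB ⟂ CD]
2. B_y = 15/2  [C, D, B are collinear ∩ AB ⟂ CD]
   → B = (-9/2, 15/2)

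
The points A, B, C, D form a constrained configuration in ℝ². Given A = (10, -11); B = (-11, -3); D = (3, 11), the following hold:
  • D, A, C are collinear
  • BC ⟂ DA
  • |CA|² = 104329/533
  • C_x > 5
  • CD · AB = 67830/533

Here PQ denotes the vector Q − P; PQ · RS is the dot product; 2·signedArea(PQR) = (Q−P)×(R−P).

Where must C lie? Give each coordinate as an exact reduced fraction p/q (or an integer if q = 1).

C = (3069/533, 1243/533)

1. C_x = 3069/533  [D, A, C are collinear ∩ BC ⟂ DA]
2. C_y = 1243/533  [D, A, C are collinear ∩ BC ⟂ DA]
   → C = (3069/533, 1243/533)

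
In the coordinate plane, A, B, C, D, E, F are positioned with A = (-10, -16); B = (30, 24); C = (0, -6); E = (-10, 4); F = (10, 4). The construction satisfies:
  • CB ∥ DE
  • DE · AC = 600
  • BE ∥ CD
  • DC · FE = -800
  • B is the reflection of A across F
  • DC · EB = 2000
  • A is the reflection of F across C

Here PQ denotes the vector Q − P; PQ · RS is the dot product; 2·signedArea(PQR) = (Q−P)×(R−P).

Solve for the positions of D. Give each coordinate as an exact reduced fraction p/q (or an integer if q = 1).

D = (-40, -26)

1. D_x = -40  [CB ∥ DE ∩ BE ∥ CD]
2. D_y = -26  [CB ∥ DE ∩ BE ∥ CD]
   → D = (-40, -26)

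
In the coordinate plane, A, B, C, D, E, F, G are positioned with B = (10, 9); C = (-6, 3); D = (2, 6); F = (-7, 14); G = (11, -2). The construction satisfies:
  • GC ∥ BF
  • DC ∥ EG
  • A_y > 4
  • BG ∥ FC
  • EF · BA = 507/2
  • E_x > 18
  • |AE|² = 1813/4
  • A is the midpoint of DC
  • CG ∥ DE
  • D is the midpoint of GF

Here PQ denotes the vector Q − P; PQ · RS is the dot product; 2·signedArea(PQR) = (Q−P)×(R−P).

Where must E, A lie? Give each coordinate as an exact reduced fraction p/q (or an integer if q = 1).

A = (-2, 9/2)
E = (19, 1)

1. E_x = 19  [DC ∥ EG ∩ CG ∥ DE]
2. E_y = 1  [DC ∥ EG ∩ CG ∥ DE]
   → E = (19, 1)
3. A_x = -2  [A is the midpoint of DC]
4. A_y = 9/2  [A is the midpoint of DC]
   → A = (-2, 9/2)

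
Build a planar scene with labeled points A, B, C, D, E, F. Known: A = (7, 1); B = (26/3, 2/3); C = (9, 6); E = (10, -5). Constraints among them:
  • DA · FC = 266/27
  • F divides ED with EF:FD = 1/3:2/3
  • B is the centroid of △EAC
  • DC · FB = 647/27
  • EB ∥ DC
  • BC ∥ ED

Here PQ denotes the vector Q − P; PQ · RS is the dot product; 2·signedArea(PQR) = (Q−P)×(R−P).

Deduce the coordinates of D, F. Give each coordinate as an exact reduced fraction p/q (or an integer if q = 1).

D = (31/3, 1/3)
F = (91/9, -29/9)

1. D_x = 31/3  [EB ∥ DC ∩ BC ∥ ED]
2. D_y = 1/3  [EB ∥ DC ∩ BC ∥ ED]
   → D = (31/3, 1/3)
3. F_x = 91/9  [F divides ED with EF:FD = 1/3:2/3]
4. F_y = -29/9  [F divides ED with EF:FD = 1/3:2/3]
   → F = (91/9, -29/9)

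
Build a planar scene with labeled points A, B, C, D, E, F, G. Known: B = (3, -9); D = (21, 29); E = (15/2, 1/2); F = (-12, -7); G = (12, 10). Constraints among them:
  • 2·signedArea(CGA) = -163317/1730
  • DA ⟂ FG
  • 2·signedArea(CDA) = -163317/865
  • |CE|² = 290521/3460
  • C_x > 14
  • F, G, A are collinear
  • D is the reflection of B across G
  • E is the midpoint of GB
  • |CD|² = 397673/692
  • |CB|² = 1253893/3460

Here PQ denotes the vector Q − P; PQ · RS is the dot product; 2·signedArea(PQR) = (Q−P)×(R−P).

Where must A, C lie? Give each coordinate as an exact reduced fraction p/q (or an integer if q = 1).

1. A_x = 23316/865  [F, G, A are collinear ∩ DA ⟂ FG]
2. A_y = 17813/865  [F, G, A are collinear ∩ DA ⟂ FG]
   → A = (23316/865, 17813/865)
3. C_x = 25911/1730  [2·signedArea(CGA) = -163317/1730 ∩ 2·signedArea(CDA) = -163317/865]
4. C_y = 5014/865  [2·signedArea(CGA) = -163317/1730 ∩ 2·signedArea(CDA) = -163317/865]
   → C = (25911/1730, 5014/865)

A = (23316/865, 17813/865)
C = (25911/1730, 5014/865)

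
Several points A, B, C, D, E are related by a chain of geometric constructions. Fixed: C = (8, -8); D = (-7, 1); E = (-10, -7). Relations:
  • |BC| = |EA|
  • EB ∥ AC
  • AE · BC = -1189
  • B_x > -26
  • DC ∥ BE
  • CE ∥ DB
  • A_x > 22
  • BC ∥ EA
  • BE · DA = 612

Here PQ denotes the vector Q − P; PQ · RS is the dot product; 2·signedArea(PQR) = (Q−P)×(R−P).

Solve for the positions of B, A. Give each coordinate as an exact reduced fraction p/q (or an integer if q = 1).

1. B_x = -25  [DC ∥ BE ∩ CE ∥ DB]
2. B_y = 2  [DC ∥ BE ∩ CE ∥ DB]
   → B = (-25, 2)
3. A_x = 23  [EB ∥ AC ∩ BC ∥ EA]
4. A_y = -17  [EB ∥ AC ∩ BC ∥ EA]
   → A = (23, -17)

A = (23, -17)
B = (-25, 2)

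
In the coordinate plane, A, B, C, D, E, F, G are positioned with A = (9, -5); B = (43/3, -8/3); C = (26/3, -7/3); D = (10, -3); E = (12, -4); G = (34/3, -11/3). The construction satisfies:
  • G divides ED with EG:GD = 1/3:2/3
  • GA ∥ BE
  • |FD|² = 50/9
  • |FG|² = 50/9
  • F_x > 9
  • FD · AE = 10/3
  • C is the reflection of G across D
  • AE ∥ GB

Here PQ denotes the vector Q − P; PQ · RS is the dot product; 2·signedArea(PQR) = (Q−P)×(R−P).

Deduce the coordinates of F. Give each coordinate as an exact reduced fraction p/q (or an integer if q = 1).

1. F_x = 29/3  [line -3·x + -1·y + 71/3 = 0 ∩ |FG|² = 50/9]
2. F_y = -16/3  [line -3·x + -1·y + 71/3 = 0 ∩ |FG|² = 50/9]
   → F = (29/3, -16/3)

F = (29/3, -16/3)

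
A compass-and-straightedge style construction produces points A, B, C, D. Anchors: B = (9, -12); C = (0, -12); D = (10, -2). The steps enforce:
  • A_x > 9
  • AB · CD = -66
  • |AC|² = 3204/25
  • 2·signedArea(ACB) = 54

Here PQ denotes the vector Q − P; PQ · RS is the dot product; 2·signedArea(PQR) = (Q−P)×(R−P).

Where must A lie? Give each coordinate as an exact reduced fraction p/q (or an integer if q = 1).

A = (48/5, -6)

1. A_x = 48/5  [AB · CD = -66 ∩ 2·signedArea(ACB) = 54]
2. A_y = -6  [AB · CD = -66 ∩ 2·signedArea(ACB) = 54]
   → A = (48/5, -6)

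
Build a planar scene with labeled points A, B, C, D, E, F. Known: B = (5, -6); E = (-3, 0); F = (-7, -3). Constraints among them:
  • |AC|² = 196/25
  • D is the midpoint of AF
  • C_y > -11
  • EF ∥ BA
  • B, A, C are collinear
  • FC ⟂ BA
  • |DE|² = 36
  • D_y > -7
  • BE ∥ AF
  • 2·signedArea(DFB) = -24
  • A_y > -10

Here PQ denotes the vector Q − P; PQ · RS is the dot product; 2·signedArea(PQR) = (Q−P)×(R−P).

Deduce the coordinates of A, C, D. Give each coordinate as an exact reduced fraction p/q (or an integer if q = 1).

1. A_x = 1  [BE ∥ AF ∩ EF ∥ BA]
2. A_y = -9  [BE ∥ AF ∩ EF ∥ BA]
   → A = (1, -9)
3. C_x = -31/25  [B, A, C are collinear ∩ FC ⟂ BA]
4. C_y = -267/25  [B, A, C are collinear ∩ FC ⟂ BA]
   → C = (-31/25, -267/25)
5. D_x = -3  [D is the midpoint of AF]
6. D_y = -6  [D is the midpoint of AF]
   → D = (-3, -6)

A = (1, -9)
C = (-31/25, -267/25)
D = (-3, -6)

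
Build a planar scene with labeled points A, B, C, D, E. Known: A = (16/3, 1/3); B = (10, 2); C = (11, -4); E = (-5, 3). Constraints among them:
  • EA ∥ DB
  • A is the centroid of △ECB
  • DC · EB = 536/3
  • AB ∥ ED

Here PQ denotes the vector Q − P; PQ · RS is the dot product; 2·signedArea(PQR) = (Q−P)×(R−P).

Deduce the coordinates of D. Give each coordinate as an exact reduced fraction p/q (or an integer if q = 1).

1. D_x = -1/3  [EA ∥ DB ∩ AB ∥ ED]
2. D_y = 14/3  [EA ∥ DB ∩ AB ∥ ED]
   → D = (-1/3, 14/3)

D = (-1/3, 14/3)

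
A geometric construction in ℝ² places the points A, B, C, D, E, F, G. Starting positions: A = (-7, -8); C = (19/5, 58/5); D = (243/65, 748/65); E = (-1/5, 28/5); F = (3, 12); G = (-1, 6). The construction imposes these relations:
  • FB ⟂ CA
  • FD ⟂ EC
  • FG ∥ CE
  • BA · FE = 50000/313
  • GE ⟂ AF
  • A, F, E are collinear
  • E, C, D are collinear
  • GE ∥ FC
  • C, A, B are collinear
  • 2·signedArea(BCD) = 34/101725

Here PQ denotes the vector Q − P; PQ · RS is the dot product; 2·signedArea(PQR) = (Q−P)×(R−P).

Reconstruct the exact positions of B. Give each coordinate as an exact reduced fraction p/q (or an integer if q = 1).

1. B_x = 1184/313  [C, A, B are collinear ∩ FB ⟂ CA]
2. B_y = 3621/313  [C, A, B are collinear ∩ FB ⟂ CA]
   → B = (1184/313, 3621/313)

B = (1184/313, 3621/313)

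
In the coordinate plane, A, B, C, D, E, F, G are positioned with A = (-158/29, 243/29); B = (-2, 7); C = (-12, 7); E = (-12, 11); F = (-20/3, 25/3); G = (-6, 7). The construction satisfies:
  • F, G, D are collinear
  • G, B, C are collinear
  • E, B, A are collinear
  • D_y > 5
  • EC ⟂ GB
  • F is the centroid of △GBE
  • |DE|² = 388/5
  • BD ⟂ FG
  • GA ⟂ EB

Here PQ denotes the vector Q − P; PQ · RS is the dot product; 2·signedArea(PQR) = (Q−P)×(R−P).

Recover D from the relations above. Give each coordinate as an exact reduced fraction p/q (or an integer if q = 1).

1. D_x = -26/5  [F, G, D are collinear ∩ BD ⟂ FG]
2. D_y = 27/5  [F, G, D are collinear ∩ BD ⟂ FG]
   → D = (-26/5, 27/5)

D = (-26/5, 27/5)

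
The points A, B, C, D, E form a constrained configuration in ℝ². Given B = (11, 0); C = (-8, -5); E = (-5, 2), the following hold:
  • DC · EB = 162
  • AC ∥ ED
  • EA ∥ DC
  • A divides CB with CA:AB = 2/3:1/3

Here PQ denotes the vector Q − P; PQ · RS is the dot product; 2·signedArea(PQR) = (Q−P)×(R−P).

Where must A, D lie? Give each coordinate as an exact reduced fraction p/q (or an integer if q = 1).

1. A_x = 14/3  [A divides CB with CA:AB = 2/3:1/3]
2. A_y = -5/3  [A divides CB with CA:AB = 2/3:1/3]
   → A = (14/3, -5/3)
3. D_x = -53/3  [EA ∥ DC ∩ AC ∥ ED]
4. D_y = -4/3  [EA ∥ DC ∩ AC ∥ ED]
   → D = (-53/3, -4/3)

A = (14/3, -5/3)
D = (-53/3, -4/3)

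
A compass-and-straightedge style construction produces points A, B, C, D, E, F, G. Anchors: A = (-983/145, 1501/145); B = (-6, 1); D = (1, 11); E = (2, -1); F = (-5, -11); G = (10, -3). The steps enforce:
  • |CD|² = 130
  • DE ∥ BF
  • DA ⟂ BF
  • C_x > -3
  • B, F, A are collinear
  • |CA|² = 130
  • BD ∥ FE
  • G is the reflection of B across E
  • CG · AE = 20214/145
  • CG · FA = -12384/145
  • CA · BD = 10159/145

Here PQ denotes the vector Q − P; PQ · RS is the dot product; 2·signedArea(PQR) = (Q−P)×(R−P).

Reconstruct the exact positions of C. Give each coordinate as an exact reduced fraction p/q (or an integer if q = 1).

1. C_x = -2  [CG · AE = 20214/145 ∩ CA · BD = 10159/145]
2. C_y = 0  [CG · AE = 20214/145 ∩ CA · BD = 10159/145]
   → C = (-2, 0)

C = (-2, 0)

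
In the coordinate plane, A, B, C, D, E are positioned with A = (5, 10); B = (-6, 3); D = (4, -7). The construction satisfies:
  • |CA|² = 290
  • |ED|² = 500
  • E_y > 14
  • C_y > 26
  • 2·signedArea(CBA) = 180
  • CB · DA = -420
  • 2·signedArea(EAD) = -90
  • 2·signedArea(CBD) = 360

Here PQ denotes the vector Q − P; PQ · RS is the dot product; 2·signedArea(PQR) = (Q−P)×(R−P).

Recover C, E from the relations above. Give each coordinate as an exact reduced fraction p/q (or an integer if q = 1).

C = (6, 27)
E = (0, 15)

1. C_x = 6  [2·signedArea(CBA) = 180 ∩ 2·signedArea(CBD) = 360]
2. C_y = 27  [2·signedArea(CBA) = 180 ∩ 2·signedArea(CBD) = 360]
   → C = (6, 27)
3. E_x = 0  [line 17·x + -1·y + 15 = 0 ∩ |ED|² = 500]
4. E_y = 15  [line 17·x + -1·y + 15 = 0 ∩ |ED|² = 500]
   → E = (0, 15)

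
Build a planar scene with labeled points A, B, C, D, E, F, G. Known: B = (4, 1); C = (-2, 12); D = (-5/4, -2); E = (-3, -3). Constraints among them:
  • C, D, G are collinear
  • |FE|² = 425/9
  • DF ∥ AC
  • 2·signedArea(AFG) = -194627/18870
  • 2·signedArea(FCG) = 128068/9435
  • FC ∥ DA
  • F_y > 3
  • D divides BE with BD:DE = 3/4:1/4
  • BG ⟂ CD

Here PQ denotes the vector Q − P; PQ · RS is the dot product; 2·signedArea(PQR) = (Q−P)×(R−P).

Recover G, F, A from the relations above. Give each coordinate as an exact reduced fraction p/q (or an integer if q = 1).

A = (-35/12, 20/3)
F = (-1/3, 10/3)
G = (-4388/3145, 2236/3145)

1. G_x = -4388/3145  [C, D, G are collinear ∩ BG ⟂ CD]
2. G_y = 2236/3145  [C, D, G are collinear ∩ BG ⟂ CD]
   → G = (-4388/3145, 2236/3145)
3. F_x = -1/3  [line 35504/3145·x + 1902/3145·y + 16484/9435 = 0 ∩ |FE|² = 425/9]
4. F_y = 10/3  [line 35504/3145·x + 1902/3145·y + 16484/9435 = 0 ∩ |FE|² = 425/9]
   → F = (-1/3, 10/3)
5. A_x = -35/12  [DF ∥ AC ∩ FC ∥ DA]
6. A_y = 20/3  [DF ∥ AC ∩ FC ∥ DA]
   → A = (-35/12, 20/3)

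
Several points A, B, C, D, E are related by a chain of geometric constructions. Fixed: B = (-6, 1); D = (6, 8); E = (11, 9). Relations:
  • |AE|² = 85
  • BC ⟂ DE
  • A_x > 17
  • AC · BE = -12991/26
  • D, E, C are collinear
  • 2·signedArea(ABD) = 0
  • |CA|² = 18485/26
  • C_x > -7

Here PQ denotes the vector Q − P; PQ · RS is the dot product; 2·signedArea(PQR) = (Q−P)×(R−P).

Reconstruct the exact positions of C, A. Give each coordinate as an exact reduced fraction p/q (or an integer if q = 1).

1. C_x = -179/26  [D, E, C are collinear ∩ BC ⟂ DE]
2. C_y = 141/26  [D, E, C are collinear ∩ BC ⟂ DE]
   → C = (-179/26, 141/26)
3. A_x = 18  [2·signedArea(ABD) = 0 ∩ AC · BE = -12991/26]
4. A_y = 15  [2·signedArea(ABD) = 0 ∩ AC · BE = -12991/26]
   → A = (18, 15)

A = (18, 15)
C = (-179/26, 141/26)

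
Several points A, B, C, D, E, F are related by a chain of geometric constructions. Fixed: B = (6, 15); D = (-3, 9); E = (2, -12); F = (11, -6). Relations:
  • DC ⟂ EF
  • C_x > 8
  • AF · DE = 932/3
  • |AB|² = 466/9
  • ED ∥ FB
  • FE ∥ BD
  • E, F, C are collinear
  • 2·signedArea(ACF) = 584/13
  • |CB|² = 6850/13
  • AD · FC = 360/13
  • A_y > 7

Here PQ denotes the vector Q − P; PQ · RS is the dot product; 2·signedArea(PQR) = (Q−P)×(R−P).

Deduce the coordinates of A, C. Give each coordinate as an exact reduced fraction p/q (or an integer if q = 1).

A = (23/3, 8)
C = (107/13, -102/13)

1. A_x = 23/3  [line -5·x + 21·y + -389/3 = 0 ∩ |AB|² = 466/9]
2. A_y = 8  [line -5·x + 21·y + -389/3 = 0 ∩ |AB|² = 466/9]
   → A = (23/3, 8)
3. C_x = 107/13  [2·signedArea(ACF) = 584/13 ∩ E, F, C are collinear]
4. C_y = -102/13  [2·signedArea(ACF) = 584/13 ∩ E, F, C are collinear]
   → C = (107/13, -102/13)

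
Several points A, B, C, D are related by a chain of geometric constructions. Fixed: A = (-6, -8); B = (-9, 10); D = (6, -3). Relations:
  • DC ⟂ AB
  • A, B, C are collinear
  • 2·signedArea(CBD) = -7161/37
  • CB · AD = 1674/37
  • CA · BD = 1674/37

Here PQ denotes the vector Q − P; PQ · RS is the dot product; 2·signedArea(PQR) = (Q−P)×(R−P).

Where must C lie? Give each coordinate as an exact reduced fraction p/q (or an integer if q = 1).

C = (-240/37, -188/37)

1. C_x = -240/37  [A, B, C are collinear ∩ DC ⟂ AB]
2. C_y = -188/37  [A, B, C are collinear ∩ DC ⟂ AB]
   → C = (-240/37, -188/37)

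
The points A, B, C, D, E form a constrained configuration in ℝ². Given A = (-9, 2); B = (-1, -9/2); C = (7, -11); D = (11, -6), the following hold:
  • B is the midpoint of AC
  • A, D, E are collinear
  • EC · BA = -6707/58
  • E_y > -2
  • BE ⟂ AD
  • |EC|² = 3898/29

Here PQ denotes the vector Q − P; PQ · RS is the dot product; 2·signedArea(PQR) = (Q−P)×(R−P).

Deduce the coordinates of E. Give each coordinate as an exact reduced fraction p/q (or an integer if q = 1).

E = (4/29, -48/29)

1. E_x = 4/29  [A, D, E are collinear ∩ BE ⟂ AD]
2. E_y = -48/29  [A, D, E are collinear ∩ BE ⟂ AD]
   → E = (4/29, -48/29)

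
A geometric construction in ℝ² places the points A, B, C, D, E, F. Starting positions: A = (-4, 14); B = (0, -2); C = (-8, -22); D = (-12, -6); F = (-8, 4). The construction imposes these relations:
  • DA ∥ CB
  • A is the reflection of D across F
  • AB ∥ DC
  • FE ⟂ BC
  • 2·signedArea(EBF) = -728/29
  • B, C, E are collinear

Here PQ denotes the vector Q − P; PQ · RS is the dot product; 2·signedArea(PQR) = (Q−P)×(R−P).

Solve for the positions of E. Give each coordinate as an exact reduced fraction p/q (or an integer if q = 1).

1. E_x = 28/29  [B, C, E are collinear ∩ FE ⟂ BC]
2. E_y = 12/29  [B, C, E are collinear ∩ FE ⟂ BC]
   → E = (28/29, 12/29)

E = (28/29, 12/29)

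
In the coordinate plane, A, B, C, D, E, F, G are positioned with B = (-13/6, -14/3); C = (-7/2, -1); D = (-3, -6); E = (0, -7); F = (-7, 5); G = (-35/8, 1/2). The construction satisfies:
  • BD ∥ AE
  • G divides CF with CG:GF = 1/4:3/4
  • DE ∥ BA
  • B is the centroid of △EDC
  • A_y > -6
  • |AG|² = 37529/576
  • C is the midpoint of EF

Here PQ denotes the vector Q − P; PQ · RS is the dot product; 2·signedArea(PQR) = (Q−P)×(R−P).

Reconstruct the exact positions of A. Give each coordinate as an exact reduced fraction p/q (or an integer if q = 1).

A = (5/6, -17/3)

1. A_x = 5/6  [BD ∥ AE ∩ DE ∥ BA]
2. A_y = -17/3  [BD ∥ AE ∩ DE ∥ BA]
   → A = (5/6, -17/3)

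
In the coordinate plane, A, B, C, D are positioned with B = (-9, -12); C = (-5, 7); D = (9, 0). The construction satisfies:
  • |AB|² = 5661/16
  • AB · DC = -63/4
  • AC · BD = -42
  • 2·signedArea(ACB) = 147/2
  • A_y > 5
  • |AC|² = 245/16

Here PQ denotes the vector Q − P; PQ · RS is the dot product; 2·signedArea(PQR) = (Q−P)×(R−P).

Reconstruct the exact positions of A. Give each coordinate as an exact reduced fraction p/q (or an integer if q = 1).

A = (-3/2, 21/4)

1. A_x = -3/2  [AB · DC = -63/4 ∩ AC · BD = -42]
2. A_y = 21/4  [AB · DC = -63/4 ∩ AC · BD = -42]
   → A = (-3/2, 21/4)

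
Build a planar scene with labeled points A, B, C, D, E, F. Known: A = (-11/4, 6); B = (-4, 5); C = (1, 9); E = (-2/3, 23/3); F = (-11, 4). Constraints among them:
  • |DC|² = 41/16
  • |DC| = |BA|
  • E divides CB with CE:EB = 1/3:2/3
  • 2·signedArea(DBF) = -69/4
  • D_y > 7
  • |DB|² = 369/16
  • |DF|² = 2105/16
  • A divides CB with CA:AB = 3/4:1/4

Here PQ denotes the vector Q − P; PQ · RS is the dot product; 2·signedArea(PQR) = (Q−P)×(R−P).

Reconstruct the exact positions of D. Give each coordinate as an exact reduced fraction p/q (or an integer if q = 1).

1. D_x = -1/4  [line 1·x + -7·y + 225/4 = 0 ∩ |DF|² = 2105/16]
2. D_y = 8  [line 1·x + -7·y + 225/4 = 0 ∩ |DF|² = 2105/16]
   → D = (-1/4, 8)

D = (-1/4, 8)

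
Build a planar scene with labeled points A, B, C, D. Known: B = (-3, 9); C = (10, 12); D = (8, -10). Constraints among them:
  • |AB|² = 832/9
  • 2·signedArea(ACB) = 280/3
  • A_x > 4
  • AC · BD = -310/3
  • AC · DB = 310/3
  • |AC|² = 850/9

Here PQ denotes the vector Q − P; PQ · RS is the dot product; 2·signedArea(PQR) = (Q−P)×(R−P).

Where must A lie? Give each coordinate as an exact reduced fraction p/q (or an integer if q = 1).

1. A_x = 5  [AC · BD = -310/3 ∩ 2·signedArea(ACB) = 280/3]
2. A_y = 11/3  [AC · BD = -310/3 ∩ 2·signedArea(ACB) = 280/3]
   → A = (5, 11/3)

A = (5, 11/3)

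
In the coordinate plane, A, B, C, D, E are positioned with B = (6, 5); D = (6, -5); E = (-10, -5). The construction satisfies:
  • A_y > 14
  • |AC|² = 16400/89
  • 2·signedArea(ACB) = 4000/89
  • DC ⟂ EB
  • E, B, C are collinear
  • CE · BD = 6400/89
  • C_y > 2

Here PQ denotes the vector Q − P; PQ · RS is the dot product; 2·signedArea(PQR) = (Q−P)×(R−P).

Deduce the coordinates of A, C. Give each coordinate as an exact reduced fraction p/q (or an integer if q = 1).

1. C_x = 134/89  [E, B, C are collinear ∩ DC ⟂ EB]
2. C_y = 195/89  [E, B, C are collinear ∩ DC ⟂ EB]
   → C = (134/89, 195/89)
3. A_x = 6  [line -250/89·x + 400/89·y + -4500/89 = 0 ∩ |AC|² = 16400/89]
4. A_y = 15  [line -250/89·x + 400/89·y + -4500/89 = 0 ∩ |AC|² = 16400/89]
   → A = (6, 15)

A = (6, 15)
C = (134/89, 195/89)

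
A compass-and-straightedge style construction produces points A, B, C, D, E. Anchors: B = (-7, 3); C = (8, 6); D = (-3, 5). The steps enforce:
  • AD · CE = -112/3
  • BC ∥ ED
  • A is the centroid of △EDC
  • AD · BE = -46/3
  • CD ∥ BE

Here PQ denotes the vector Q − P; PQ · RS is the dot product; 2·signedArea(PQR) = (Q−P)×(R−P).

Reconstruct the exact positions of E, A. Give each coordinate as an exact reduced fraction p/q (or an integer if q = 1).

A = (-13/3, 13/3)
E = (-18, 2)

1. E_x = -18  [BC ∥ ED ∩ CD ∥ BE]
2. E_y = 2  [BC ∥ ED ∩ CD ∥ BE]
   → E = (-18, 2)
3. A_x = -13/3  [A is the centroid of △EDC]
4. A_y = 13/3  [A is the centroid of △EDC]
   → A = (-13/3, 13/3)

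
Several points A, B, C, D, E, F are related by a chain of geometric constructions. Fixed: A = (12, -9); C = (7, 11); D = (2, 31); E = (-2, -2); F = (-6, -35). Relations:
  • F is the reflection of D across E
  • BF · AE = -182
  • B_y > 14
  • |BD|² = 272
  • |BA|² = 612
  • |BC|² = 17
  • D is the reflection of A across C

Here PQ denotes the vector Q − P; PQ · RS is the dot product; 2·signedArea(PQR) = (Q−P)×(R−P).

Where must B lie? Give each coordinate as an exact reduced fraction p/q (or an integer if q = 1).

1. B_x = 6  [line 14·x + -7·y + 21 = 0 ∩ |BC|² = 17]
2. B_y = 15  [line 14·x + -7·y + 21 = 0 ∩ |BC|² = 17]
   → B = (6, 15)

B = (6, 15)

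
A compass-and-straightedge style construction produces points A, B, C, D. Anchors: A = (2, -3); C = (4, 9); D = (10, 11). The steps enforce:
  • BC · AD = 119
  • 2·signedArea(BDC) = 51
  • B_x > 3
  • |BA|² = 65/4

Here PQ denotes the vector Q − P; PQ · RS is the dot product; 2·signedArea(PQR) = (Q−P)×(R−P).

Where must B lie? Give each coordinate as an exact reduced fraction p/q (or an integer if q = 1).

1. B_x = 4  [2·signedArea(BDC) = 51 ∩ BC · AD = 119]
2. B_y = 1/2  [2·signedArea(BDC) = 51 ∩ BC · AD = 119]
   → B = (4, 1/2)

B = (4, 1/2)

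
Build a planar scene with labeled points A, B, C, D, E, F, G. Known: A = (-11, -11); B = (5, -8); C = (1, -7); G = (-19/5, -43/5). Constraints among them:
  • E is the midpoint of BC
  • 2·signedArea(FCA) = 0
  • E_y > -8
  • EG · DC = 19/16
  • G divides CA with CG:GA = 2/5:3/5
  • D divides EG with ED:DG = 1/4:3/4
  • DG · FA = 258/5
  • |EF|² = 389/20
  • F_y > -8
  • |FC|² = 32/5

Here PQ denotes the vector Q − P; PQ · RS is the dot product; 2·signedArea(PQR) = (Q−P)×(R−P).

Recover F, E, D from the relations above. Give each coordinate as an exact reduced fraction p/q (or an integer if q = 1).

D = (13/10, -311/40)
E = (3, -15/2)
F = (-7/5, -39/5)

1. E_x = 3  [E is the midpoint of BC]
2. E_y = -15/2  [E is the midpoint of BC]
   → E = (3, -15/2)
3. D_x = 13/10  [D divides EG with ED:DG = 1/4:3/4]
4. D_y = -311/40  [D divides EG with ED:DG = 1/4:3/4]
   → D = (13/10, -311/40)
5. F_x = -7/5  [2·signedArea(FCA) = 0 ∩ DG · FA = 258/5]
6. F_y = -39/5  [2·signedArea(FCA) = 0 ∩ DG · FA = 258/5]
   → F = (-7/5, -39/5)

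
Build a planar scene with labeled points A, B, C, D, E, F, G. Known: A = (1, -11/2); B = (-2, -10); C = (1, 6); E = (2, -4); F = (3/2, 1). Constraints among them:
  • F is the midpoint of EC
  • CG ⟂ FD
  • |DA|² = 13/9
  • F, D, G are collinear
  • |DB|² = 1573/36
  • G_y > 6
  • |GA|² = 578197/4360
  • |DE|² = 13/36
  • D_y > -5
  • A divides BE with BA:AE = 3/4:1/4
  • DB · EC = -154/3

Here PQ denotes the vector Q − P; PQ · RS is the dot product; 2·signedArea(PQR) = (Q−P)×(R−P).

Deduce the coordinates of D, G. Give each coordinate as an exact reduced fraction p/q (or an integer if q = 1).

1. D_x = 5/3  [line 1·x + -10·y + -140/3 = 0 ∩ |DB|² = 1573/36]
2. D_y = -9/2  [line 1·x + -10·y + -140/3 = 0 ∩ |DB|² = 1573/36]
   → D = (5/3, -9/2)
3. G_x = 2939/2180  [F, D, G are collinear ∩ CG ⟂ FD]
4. G_y = 13103/2180  [F, D, G are collinear ∩ CG ⟂ FD]
   → G = (2939/2180, 13103/2180)

D = (5/3, -9/2)
G = (2939/2180, 13103/2180)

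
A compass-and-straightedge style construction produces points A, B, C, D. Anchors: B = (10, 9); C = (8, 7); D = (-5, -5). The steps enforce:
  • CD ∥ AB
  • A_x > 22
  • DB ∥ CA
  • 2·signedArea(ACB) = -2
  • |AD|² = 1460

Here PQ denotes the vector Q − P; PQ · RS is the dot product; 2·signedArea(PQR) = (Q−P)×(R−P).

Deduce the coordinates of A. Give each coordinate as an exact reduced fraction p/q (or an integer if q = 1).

A = (23, 21)

1. A_x = 23  [CD ∥ AB ∩ DB ∥ CA]
2. A_y = 21  [CD ∥ AB ∩ DB ∥ CA]
   → A = (23, 21)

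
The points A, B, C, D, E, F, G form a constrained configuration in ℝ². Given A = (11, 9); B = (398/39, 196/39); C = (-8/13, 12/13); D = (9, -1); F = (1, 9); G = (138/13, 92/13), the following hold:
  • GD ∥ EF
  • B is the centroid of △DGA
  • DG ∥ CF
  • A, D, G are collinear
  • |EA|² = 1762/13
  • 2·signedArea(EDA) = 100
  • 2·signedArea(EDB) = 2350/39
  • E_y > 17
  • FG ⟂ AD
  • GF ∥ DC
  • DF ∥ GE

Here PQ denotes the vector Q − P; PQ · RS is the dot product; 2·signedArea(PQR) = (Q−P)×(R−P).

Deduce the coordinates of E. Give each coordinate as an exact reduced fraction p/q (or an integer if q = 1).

1. E_x = 34/13  [GD ∥ EF ∩ DF ∥ GE]
2. E_y = 222/13  [GD ∥ EF ∩ DF ∥ GE]
   → E = (34/13, 222/13)

E = (34/13, 222/13)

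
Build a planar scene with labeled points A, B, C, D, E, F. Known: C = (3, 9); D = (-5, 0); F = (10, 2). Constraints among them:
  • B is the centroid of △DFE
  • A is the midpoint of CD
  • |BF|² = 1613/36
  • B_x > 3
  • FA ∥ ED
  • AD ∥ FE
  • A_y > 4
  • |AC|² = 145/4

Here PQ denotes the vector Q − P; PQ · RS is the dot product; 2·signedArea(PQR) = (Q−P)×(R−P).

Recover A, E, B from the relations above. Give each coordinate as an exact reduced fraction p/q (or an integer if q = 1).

1. A_x = -1  [A is the midpoint of CD]
2. A_y = 9/2  [A is the midpoint of CD]
   → A = (-1, 9/2)
3. E_x = 6  [FA ∥ ED ∩ AD ∥ FE]
4. E_y = -5/2  [FA ∥ ED ∩ AD ∥ FE]
   → E = (6, -5/2)
5. B_x = 11/3  [B is the centroid of △DFE]
6. B_y = -1/6  [B is the centroid of △DFE]
   → B = (11/3, -1/6)

A = (-1, 9/2)
B = (11/3, -1/6)
E = (6, -5/2)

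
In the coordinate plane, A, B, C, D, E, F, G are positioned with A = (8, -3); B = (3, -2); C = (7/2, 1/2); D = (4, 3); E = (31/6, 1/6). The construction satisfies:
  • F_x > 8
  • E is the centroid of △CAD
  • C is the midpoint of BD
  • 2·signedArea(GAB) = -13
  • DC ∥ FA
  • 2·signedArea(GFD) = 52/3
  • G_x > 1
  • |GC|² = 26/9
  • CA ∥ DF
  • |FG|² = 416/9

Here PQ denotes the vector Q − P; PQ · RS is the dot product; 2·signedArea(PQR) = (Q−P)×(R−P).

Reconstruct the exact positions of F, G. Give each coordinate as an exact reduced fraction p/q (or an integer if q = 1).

1. F_x = 17/2  [DC ∥ FA ∩ CA ∥ DF]
2. F_y = -1/2  [DC ∥ FA ∩ CA ∥ DF]
   → F = (17/2, -1/2)
3. G_x = 11/6  [2·signedArea(GFD) = 52/3 ∩ 2·signedArea(GAB) = -13]
4. G_y = 5/6  [2·signedArea(GFD) = 52/3 ∩ 2·signedArea(GAB) = -13]
   → G = (11/6, 5/6)

F = (17/2, -1/2)
G = (11/6, 5/6)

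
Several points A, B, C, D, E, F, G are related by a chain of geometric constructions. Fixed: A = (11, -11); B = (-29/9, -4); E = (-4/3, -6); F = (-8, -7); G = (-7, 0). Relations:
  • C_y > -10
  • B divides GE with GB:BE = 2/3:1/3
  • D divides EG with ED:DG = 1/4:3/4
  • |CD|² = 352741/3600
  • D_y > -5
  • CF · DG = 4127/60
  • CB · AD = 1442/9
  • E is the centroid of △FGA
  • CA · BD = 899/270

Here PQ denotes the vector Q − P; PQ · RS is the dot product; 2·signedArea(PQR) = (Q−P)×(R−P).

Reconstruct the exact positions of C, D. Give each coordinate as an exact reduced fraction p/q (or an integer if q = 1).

1. D_x = -11/4  [D divides EG with ED:DG = 1/4:3/4]
2. D_y = -9/2  [D divides EG with ED:DG = 1/4:3/4]
   → D = (-11/4, -9/2)
3. C_x = 91/15  [CA · BD = 899/270 ∩ CB · AD = 1442/9]
4. C_y = -9  [CA · BD = 899/270 ∩ CB · AD = 1442/9]
   → C = (91/15, -9)

C = (91/15, -9)
D = (-11/4, -9/2)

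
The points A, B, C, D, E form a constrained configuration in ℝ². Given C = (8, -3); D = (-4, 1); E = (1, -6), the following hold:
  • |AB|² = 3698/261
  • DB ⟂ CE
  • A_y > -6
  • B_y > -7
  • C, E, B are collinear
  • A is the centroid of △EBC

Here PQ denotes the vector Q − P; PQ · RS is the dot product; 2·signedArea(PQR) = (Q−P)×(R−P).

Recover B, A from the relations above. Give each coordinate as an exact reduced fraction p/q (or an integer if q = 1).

1. B_x = -20/29  [C, E, B are collinear ∩ DB ⟂ CE]
2. B_y = -195/29  [C, E, B are collinear ∩ DB ⟂ CE]
   → B = (-20/29, -195/29)
3. A_x = 241/87  [A is the centroid of △EBC]
4. A_y = -152/29  [A is the centroid of △EBC]
   → A = (241/87, -152/29)

A = (241/87, -152/29)
B = (-20/29, -195/29)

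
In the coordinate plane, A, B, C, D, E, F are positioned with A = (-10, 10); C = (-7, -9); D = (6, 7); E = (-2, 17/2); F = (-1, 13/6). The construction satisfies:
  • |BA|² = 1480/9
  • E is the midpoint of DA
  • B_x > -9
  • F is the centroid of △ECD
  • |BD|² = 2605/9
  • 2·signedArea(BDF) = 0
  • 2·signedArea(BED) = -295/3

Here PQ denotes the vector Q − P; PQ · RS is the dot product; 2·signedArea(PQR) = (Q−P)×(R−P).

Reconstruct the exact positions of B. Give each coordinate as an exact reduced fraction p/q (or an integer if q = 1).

B = (-8, -8/3)

1. B_x = -8  [2·signedArea(BDF) = 0 ∩ 2·signedArea(BED) = -295/3]
2. B_y = -8/3  [2·signedArea(BDF) = 0 ∩ 2·signedArea(BED) = -295/3]
   → B = (-8, -8/3)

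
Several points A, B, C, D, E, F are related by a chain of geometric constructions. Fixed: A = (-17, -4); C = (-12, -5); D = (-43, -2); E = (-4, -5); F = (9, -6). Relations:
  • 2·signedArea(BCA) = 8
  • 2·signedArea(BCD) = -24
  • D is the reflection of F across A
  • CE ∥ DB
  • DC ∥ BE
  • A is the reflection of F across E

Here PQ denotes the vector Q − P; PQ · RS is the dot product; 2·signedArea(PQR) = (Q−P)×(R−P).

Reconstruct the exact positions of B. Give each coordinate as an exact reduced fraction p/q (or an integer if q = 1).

1. B_x = -35  [DC ∥ BE ∩ CE ∥ DB]
2. B_y = -2  [DC ∥ BE ∩ CE ∥ DB]
   → B = (-35, -2)

B = (-35, -2)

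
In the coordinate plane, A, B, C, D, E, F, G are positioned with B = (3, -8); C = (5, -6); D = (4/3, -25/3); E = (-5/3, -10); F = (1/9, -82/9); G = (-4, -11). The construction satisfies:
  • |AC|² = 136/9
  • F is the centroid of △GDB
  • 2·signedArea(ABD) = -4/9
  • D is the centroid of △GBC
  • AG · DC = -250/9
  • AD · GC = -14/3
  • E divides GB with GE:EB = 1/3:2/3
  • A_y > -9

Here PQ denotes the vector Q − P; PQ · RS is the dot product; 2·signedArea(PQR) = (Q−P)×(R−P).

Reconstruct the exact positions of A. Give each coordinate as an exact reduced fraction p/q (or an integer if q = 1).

A = (5/3, -8)

1. A_x = 5/3  [2·signedArea(ABD) = -4/9 ∩ AG · DC = -250/9]
2. A_y = -8  [2·signedArea(ABD) = -4/9 ∩ AG · DC = -250/9]
   → A = (5/3, -8)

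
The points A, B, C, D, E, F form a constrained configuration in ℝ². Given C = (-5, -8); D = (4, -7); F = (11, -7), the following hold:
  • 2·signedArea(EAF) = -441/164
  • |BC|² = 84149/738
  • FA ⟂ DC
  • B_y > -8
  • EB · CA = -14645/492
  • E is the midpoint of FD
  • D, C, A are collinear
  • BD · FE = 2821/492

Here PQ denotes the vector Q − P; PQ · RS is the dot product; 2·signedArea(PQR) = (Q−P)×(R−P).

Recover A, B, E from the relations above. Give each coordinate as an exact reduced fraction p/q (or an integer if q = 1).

A = (895/82, -511/82)
B = (1387/246, -1741/246)
E = (15/2, -7)

1. A_x = 895/82  [D, C, A are collinear ∩ FA ⟂ DC]
2. A_y = -511/82  [D, C, A are collinear ∩ FA ⟂ DC]
   → A = (895/82, -511/82)
3. E_x = 15/2  [E is the midpoint of FD]
4. E_y = -7  [E is the midpoint of FD]
   → E = (15/2, -7)
5. B_x = 1387/246  [BD · FE = 2821/492 ∩ EB · CA = -14645/492]
6. B_y = -1741/246  [BD · FE = 2821/492 ∩ EB · CA = -14645/492]
   → B = (1387/246, -1741/246)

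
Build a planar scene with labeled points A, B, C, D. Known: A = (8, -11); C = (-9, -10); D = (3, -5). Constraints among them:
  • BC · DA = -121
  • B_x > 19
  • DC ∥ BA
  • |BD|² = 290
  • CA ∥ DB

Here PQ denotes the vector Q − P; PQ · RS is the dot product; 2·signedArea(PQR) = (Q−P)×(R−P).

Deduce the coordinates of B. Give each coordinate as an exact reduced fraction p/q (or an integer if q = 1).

B = (20, -6)

1. B_x = 20  [DC ∥ BA ∩ CA ∥ DB]
2. B_y = -6  [DC ∥ BA ∩ CA ∥ DB]
   → B = (20, -6)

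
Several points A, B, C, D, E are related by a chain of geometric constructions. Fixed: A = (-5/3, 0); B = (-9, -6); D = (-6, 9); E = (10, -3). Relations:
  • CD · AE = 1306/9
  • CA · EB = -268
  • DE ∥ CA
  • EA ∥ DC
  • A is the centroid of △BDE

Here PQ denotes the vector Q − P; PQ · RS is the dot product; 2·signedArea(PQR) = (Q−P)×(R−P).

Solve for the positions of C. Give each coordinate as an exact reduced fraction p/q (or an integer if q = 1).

1. C_x = -53/3  [DE ∥ CA ∩ EA ∥ DC]
2. C_y = 12  [DE ∥ CA ∩ EA ∥ DC]
   → C = (-53/3, 12)

C = (-53/3, 12)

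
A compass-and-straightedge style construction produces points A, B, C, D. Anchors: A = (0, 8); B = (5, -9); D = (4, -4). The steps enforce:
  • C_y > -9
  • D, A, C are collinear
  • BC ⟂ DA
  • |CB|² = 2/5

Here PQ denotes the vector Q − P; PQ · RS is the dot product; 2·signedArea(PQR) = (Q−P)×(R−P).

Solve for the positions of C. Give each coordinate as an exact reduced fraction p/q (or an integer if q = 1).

1. C_x = 28/5  [D, A, C are collinear ∩ BC ⟂ DA]
2. C_y = -44/5  [D, A, C are collinear ∩ BC ⟂ DA]
   → C = (28/5, -44/5)

C = (28/5, -44/5)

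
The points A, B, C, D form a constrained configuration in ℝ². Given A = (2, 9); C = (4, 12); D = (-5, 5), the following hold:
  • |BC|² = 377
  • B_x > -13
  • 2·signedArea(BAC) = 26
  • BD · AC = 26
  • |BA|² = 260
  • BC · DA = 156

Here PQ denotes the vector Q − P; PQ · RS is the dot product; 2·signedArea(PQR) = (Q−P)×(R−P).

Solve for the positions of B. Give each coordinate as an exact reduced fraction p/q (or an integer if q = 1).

B = (-12, 1)

1. B_x = -12  [2·signedArea(BAC) = 26 ∩ BC · DA = 156]
2. B_y = 1  [2·signedArea(BAC) = 26 ∩ BC · DA = 156]
   → B = (-12, 1)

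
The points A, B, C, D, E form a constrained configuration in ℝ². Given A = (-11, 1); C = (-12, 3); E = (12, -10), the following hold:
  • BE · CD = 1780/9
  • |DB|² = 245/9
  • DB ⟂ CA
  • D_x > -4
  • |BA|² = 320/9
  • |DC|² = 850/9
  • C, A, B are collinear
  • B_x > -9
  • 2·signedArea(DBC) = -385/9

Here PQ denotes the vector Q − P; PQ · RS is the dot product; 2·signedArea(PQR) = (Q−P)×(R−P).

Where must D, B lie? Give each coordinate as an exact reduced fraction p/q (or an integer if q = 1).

B = (-25/3, -13/3)
D = (-11/3, -2)

1. B_x = -25/3  [line 2·x + 1·y + 21 = 0 ∩ |BA|² = 320/9]
2. B_y = -13/3  [line 2·x + 1·y + 21 = 0 ∩ |BA|² = 320/9]
   → B = (-25/3, -13/3)
3. D_x = -11/3  [2·signedArea(DBC) = -385/9 ∩ DB ⟂ CA]
4. D_y = -2  [2·signedArea(DBC) = -385/9 ∩ DB ⟂ CA]
   → D = (-11/3, -2)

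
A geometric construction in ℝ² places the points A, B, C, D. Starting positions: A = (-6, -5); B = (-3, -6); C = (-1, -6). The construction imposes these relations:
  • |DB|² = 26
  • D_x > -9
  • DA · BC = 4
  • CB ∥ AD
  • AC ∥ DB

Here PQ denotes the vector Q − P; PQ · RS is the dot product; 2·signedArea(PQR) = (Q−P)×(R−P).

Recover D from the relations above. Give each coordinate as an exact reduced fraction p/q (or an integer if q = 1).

D = (-8, -5)

1. D_x = -8  [AC ∥ DB ∩ CB ∥ AD]
2. D_y = -5  [AC ∥ DB ∩ CB ∥ AD]
   → D = (-8, -5)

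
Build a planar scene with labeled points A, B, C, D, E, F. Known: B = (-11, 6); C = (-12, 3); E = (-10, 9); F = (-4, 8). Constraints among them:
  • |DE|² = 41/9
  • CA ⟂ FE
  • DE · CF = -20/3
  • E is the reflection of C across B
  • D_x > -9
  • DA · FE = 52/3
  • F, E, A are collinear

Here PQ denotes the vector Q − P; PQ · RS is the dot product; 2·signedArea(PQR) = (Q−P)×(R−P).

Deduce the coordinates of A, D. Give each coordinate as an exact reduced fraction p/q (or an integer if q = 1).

A = (-406/37, 339/37)
D = (-25/3, 23/3)

1. A_x = -406/37  [F, E, A are collinear ∩ CA ⟂ FE]
2. A_y = 339/37  [F, E, A are collinear ∩ CA ⟂ FE]
   → A = (-406/37, 339/37)
3. D_x = -25/3  [DE · CF = -20/3 ∩ DA · FE = 52/3]
4. D_y = 23/3  [DE · CF = -20/3 ∩ DA · FE = 52/3]
   → D = (-25/3, 23/3)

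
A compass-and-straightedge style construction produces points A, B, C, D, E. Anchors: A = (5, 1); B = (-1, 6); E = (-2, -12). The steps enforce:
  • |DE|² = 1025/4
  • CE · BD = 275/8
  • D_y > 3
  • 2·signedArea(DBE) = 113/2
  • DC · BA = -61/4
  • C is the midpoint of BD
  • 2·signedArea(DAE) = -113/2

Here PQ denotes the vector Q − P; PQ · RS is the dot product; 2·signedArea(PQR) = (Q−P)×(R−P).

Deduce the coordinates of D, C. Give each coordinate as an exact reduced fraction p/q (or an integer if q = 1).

1. D_x = 2  [2·signedArea(DBE) = 113/2 ∩ 2·signedArea(DAE) = -113/2]
2. D_y = 7/2  [2·signedArea(DBE) = 113/2 ∩ 2·signedArea(DAE) = -113/2]
   → D = (2, 7/2)
3. C_x = 1/2  [C is the midpoint of BD]
4. C_y = 19/4  [C is the midpoint of BD]
   → C = (1/2, 19/4)

C = (1/2, 19/4)
D = (2, 7/2)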